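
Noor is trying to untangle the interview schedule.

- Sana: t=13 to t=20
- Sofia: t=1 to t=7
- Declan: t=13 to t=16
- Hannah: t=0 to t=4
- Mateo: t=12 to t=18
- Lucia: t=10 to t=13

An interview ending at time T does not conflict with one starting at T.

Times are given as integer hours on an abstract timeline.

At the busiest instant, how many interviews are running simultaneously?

3

Sweep the timeline, counting +1 at each start and −1 at each end (ends before starts at a tie):
t=0 start Hannah → 1
t=1 start Sofia → 2
t=4 end Hannah → 1
t=7 end Sofia → 0
t=10 start Lucia → 1
t=12 start Mateo → 2
t=13 end Lucia → 1
t=13 start Declan → 2
t=13 start Sana → 3
t=16 end Declan → 2
t=18 end Mateo → 1
t=20 end Sana → 0
Peak is 3, at t=13 (Declan, Mateo, Sana).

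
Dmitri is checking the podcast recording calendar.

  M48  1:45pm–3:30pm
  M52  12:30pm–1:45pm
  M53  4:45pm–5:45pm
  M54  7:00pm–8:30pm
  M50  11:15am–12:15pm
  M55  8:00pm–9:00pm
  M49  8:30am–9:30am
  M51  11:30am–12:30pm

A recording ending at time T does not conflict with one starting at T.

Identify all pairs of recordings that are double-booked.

Sorted by start: M49, M50, M51, M52, M48, M53, M54, M55.
M50 starts after M49 ends, so M49 has no further overlaps.
M51 starts before M50 ends → M50 and M51 overlap.
M52 starts after M50 ends, so M50 has no further overlaps.
M52 starts exactly when M51 ends (back-to-back, no overlap), so M51 has no further overlaps.
M48 starts exactly when M52 ends (back-to-back, no overlap), so M52 has no further overlaps.
M53 starts after M48 ends, so M48 has no further overlaps.
M54 starts after M53 ends, so M53 has no further overlaps.
M55 starts before M54 ends → M54 and M55 overlap.

M50 & M51, M54 & M55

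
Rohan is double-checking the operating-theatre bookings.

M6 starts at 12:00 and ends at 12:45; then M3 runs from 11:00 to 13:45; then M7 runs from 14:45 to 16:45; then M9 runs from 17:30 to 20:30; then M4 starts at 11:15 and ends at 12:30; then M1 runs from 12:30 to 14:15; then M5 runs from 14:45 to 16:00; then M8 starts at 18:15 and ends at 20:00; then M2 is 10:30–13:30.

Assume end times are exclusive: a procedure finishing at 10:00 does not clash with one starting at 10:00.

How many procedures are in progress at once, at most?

Sort all start/end points and keep a running count:
10:30 start M2 → 1
11:00 start M3 → 2
11:15 start M4 → 3
12:00 start M6 → 4
12:30 end M4 → 3
12:30 start M1 → 4
12:45 end M6 → 3
13:30 end M2 → 2
13:45 end M3 → 1
14:15 end M1 → 0
14:45 start M5 → 1
14:45 start M7 → 2
16:00 end M5 → 1
16:45 end M7 → 0
17:30 start M9 → 1
18:15 start M8 → 2
20:00 end M8 → 1
20:30 end M9 → 0
Peak is 4, at 12:00 (M2, M3, M4, M6).

4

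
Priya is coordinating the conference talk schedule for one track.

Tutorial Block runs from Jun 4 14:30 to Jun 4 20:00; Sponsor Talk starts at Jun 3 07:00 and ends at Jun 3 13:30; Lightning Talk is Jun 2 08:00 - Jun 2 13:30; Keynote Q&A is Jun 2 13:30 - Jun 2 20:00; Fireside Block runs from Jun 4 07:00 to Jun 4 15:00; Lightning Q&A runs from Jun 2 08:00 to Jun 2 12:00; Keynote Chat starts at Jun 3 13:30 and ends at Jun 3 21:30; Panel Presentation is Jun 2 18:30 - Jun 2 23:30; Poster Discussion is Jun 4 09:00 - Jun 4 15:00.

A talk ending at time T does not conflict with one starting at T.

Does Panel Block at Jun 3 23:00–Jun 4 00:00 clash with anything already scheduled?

No — it doesn't clash with anything

Lightning Q&A: ends Jun 2 12:00 at or before Panel Block starts Jun 3 23:00 → clear.
Lightning Talk: ends Jun 2 13:30 at or before Panel Block starts Jun 3 23:00 → clear.
Keynote Q&A: ends Jun 2 20:00 at or before Panel Block starts Jun 3 23:00 → clear.
Panel Presentation: ends Jun 2 23:30 at or before Panel Block starts Jun 3 23:00 → clear.
Sponsor Talk: ends Jun 3 13:30 at or before Panel Block starts Jun 3 23:00 → clear.
Keynote Chat: ends Jun 3 21:30 at or before Panel Block starts Jun 3 23:00 → clear.
Fireside Block: starts Jun 4 07:00 at or after Panel Block ends Jun 4 00:00 → clear.
Poster Discussion: starts Jun 4 09:00 at or after Panel Block ends Jun 4 00:00 → clear.
Tutorial Block: starts Jun 4 14:30 at or after Panel Block ends Jun 4 00:00 → clear.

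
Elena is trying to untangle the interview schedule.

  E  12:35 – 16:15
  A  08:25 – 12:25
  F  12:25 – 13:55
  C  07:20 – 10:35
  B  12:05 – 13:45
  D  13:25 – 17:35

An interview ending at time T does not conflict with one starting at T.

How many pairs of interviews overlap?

Sorted by start: C, A, B, F, E, D.
A starts before C ends → C and A overlap.
B starts after C ends, so nothing later overlaps C either.
B starts before A ends → A and B overlap.
F starts exactly when A ends (back-to-back, no overlap), so nothing later overlaps A either.
F starts before B ends → B and F overlap.
E starts before B ends → B and E overlap.
D starts before B ends → B and D overlap.
E starts before F ends → F and E overlap.
D starts before F ends → F and D overlap.
D starts before E ends → E and D overlap.
Overlapping pairs: A & B, A & C, B & D, B & E, B & F, D & E, D & F, E & F — 8 in total.

8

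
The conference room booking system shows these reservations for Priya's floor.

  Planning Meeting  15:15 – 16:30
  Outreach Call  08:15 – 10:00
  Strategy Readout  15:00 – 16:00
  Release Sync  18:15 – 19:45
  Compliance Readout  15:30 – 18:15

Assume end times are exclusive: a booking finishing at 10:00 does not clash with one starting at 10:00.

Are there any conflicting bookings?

Yes

Sorted by start: Outreach Call, Strategy Readout, Planning Meeting, Compliance Readout, Release Sync.
Strategy Readout starts after Outreach Call ends, so nothing later overlaps Outreach Call either.
Planning Meeting starts before Strategy Readout ends → Strategy Readout and Planning Meeting overlap.
That's a conflict, so the schedule is not conflict-free.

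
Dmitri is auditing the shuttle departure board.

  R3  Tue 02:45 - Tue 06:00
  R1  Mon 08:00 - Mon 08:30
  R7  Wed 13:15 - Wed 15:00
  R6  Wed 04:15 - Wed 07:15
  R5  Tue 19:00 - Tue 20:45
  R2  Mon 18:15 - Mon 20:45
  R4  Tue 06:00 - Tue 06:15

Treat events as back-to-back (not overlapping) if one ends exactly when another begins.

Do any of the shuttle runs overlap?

Sorted by start: R1, R2, R3, R4, R5, R6, R7.
R2 starts after R1 ends — done with R1.
R3 starts after R2 ends — done with R2.
R4 starts exactly when R3 ends (back-to-back, no overlap) — done with R3.
R5 starts after R4 ends — done with R4.
R6 starts after R5 ends — done with R5.
R7 starts after R6 ends.
Every pair is clear; the schedule has no overlaps.

No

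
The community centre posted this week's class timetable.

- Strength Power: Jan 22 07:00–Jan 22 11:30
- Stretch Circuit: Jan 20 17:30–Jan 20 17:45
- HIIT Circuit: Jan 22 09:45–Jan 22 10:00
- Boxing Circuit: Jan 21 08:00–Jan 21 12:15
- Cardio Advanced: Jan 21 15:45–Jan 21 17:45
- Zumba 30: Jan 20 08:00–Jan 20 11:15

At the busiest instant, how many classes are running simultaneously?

Sweep the timeline, counting +1 at each start and −1 at each end (ends before starts at a tie):
Jan 20 08:00 start Zumba 30 → 1
Jan 20 11:15 end Zumba 30 → 0
Jan 20 17:30 start Stretch Circuit → 1
Jan 20 17:45 end Stretch Circuit → 0
Jan 21 08:00 start Boxing Circuit → 1
Jan 21 12:15 end Boxing Circuit → 0
Jan 21 15:45 start Cardio Advanced → 1
Jan 21 17:45 end Cardio Advanced → 0
Jan 22 07:00 start Strength Power → 1
Jan 22 09:45 start HIIT Circuit → 2
Jan 22 10:00 end HIIT Circuit → 1
Jan 22 11:30 end Strength Power → 0
Peak is 2, at Jan 22 09:45 (HIIT Circuit, Strength Power).

2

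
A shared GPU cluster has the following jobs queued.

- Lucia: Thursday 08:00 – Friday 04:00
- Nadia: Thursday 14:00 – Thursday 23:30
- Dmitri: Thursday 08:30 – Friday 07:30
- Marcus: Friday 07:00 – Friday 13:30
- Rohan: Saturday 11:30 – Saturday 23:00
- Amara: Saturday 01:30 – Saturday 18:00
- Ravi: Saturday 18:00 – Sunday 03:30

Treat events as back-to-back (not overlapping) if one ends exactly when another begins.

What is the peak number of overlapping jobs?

3

Sweep the timeline, counting +1 at each start and −1 at each end (ends before starts at a tie):
Thursday 08:00 start Lucia → 1
Thursday 08:30 start Dmitri → 2
Thursday 14:00 start Nadia → 3
Thursday 23:30 end Nadia → 2
Friday 04:00 end Lucia → 1
Friday 07:00 start Marcus → 2
Friday 07:30 end Dmitri → 1
Friday 13:30 end Marcus → 0
Saturday 01:30 start Amara → 1
Saturday 11:30 start Rohan → 2
Saturday 18:00 end Amara → 1
Saturday 18:00 start Ravi → 2
Saturday 23:00 end Rohan → 1
Sunday 03:30 end Ravi → 0
Peak is 3, at Thursday 14:00 (Dmitri, Lucia, Nadia).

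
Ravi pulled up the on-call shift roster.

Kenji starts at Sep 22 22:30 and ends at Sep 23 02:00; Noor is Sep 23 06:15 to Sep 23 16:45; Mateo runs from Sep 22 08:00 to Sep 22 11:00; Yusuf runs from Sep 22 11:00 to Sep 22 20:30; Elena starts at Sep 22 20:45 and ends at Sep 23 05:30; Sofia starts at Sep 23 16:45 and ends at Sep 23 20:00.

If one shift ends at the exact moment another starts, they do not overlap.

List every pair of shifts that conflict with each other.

Elena & Kenji

Sorted by start: Mateo, Yusuf, Elena, Kenji, Noor, Sofia.
Yusuf starts exactly when Mateo ends (back-to-back, no overlap), so Mateo has no further overlaps.
Elena starts after Yusuf ends, so Yusuf has no further overlaps.
Kenji starts before Elena ends → Elena and Kenji overlap.
Noor starts after Elena ends, so Elena has no further overlaps.
Noor starts after Kenji ends, so Kenji has no further overlaps.
Sofia starts exactly when Noor ends (back-to-back, no overlap).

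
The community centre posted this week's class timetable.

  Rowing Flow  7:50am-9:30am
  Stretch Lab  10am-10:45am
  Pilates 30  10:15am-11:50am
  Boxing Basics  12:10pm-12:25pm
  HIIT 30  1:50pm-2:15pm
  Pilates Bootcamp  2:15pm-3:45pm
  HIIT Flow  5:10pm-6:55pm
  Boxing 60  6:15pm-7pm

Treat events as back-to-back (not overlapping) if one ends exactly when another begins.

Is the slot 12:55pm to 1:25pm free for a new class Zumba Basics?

Yes — the slot is free

Rowing Flow: ends 9:30am at or before Zumba Basics starts 12:55pm → clear.
Stretch Lab: ends 10:45am at or before Zumba Basics starts 12:55pm → clear.
Pilates 30: ends 11:50am at or before Zumba Basics starts 12:55pm → clear.
Boxing Basics: ends 12:25pm at or before Zumba Basics starts 12:55pm → clear.
HIIT 30: starts 1:50pm at or after Zumba Basics ends 1:25pm → clear.
Pilates Bootcamp: starts 2:15pm at or after Zumba Basics ends 1:25pm → clear.
HIIT Flow: starts 5:10pm at or after Zumba Basics ends 1:25pm → clear.
Boxing 60: starts 6:15pm at or after Zumba Basics ends 1:25pm → clear.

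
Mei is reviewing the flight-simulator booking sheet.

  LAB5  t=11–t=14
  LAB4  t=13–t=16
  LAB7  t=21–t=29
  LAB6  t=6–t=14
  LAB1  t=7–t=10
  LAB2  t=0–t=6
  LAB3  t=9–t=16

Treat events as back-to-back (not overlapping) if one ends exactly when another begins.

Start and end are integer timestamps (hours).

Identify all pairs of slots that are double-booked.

LAB1 & LAB3, LAB1 & LAB6, LAB3 & LAB4, LAB3 & LAB5, LAB3 & LAB6, LAB4 & LAB5, LAB4 & LAB6, LAB5 & LAB6

Sorted by start: LAB2, LAB6, LAB1, LAB3, LAB5, LAB4, LAB7.
LAB6 starts exactly when LAB2 ends (back-to-back, no overlap), so LAB2 has no further overlaps.
LAB1 starts before LAB6 ends → LAB6 and LAB1 overlap.
LAB3 starts before LAB6 ends → LAB6 and LAB3 overlap.
LAB5 starts before LAB6 ends → LAB6 and LAB5 overlap.
LAB4 starts before LAB6 ends → LAB6 and LAB4 overlap.
LAB7 starts after LAB6 ends.
LAB3 starts before LAB1 ends → LAB1 and LAB3 overlap.
LAB5 starts after LAB1 ends, so LAB1 has no further overlaps.
LAB5 starts before LAB3 ends → LAB3 and LAB5 overlap.
LAB4 starts before LAB3 ends → LAB3 and LAB4 overlap.
LAB7 starts after LAB3 ends.
LAB4 starts before LAB5 ends → LAB5 and LAB4 overlap.
LAB7 starts after LAB5 ends.
LAB7 starts after LAB4 ends.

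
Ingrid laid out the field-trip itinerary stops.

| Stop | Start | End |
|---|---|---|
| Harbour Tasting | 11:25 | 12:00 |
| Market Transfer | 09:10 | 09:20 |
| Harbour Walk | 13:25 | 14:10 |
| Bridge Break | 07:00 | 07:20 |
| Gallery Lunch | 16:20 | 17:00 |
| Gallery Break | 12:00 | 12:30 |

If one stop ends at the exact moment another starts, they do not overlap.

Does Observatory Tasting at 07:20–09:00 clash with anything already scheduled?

No — it doesn't clash with anything

Bridge Break: ends 07:20 at or before Observatory Tasting starts 07:20 → clear.
Market Transfer: starts 09:10 at or after Observatory Tasting ends 09:00 → clear.
Harbour Tasting: starts 11:25 at or after Observatory Tasting ends 09:00 → clear.
Gallery Break: starts 12:00 at or after Observatory Tasting ends 09:00 → clear.
Harbour Walk: starts 13:25 at or after Observatory Tasting ends 09:00 → clear.
Gallery Lunch: starts 16:20 at or after Observatory Tasting ends 09:00 → clear.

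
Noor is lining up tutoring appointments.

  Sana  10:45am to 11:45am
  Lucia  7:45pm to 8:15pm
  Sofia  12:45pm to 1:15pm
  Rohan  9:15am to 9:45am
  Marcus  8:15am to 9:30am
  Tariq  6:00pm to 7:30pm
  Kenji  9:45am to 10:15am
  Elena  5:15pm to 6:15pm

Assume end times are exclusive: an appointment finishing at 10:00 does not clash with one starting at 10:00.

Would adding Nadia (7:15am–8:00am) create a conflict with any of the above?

Marcus: starts 8:15am at or after Nadia ends 8:00am → clear.
Rohan: starts 9:15am at or after Nadia ends 8:00am → clear.
Kenji: starts 9:45am at or after Nadia ends 8:00am → clear.
Sana: starts 10:45am at or after Nadia ends 8:00am → clear.
Sofia: starts 12:45pm at or after Nadia ends 8:00am → clear.
Elena: starts 5:15pm at or after Nadia ends 8:00am → clear.
Tariq: starts 6:00pm at or after Nadia ends 8:00am → clear.
Lucia: starts 7:45pm at or after Nadia ends 8:00am → clear.

No — it doesn't clash with anything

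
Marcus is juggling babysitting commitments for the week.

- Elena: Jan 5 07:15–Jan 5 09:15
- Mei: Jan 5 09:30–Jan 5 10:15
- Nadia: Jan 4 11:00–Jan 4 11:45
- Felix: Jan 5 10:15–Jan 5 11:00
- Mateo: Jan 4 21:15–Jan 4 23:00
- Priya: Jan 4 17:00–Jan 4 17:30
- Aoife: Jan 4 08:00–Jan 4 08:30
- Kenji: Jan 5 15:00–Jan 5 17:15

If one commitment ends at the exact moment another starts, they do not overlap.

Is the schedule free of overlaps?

Yes

Sorted by start: Aoife, Nadia, Priya, Mateo, Elena, Mei, Felix, Kenji.
Nadia starts after Aoife ends — done with Aoife.
Priya starts after Nadia ends — done with Nadia.
Mateo starts after Priya ends — done with Priya.
Elena starts after Mateo ends — done with Mateo.
Mei starts after Elena ends — done with Elena.
Felix starts exactly when Mei ends (back-to-back, no overlap) — done with Mei.
Kenji starts after Felix ends.
Every pair is clear; the schedule has no overlaps.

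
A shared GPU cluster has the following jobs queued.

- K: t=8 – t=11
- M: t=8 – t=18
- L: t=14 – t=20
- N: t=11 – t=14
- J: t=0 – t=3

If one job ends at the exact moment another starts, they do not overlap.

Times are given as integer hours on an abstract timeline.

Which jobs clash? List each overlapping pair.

Sorted by start: J, K, M, N, L.
K starts after J ends — done with J.
M starts before K ends → K and M overlap.
N starts exactly when K ends (back-to-back, no overlap) — done with K.
N starts before M ends → M and N overlap.
L starts before M ends → M and L overlap.
L starts exactly when N ends (back-to-back, no overlap).

K & M, L & M, M & N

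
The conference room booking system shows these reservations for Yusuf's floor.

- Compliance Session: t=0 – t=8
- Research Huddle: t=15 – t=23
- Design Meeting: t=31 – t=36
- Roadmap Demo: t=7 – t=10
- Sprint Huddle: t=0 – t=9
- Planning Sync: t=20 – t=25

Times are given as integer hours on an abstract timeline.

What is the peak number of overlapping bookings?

Sweep the timeline, counting +1 at each start and −1 at each end (ends before starts at a tie):
t=0 start Compliance Session → 1
t=0 start Sprint Huddle → 2
t=7 start Roadmap Demo → 3
t=8 end Compliance Session → 2
t=9 end Sprint Huddle → 1
t=10 end Roadmap Demo → 0
t=15 start Research Huddle → 1
t=20 start Planning Sync → 2
t=23 end Research Huddle → 1
t=25 end Planning Sync → 0
t=31 start Design Meeting → 1
t=36 end Design Meeting → 0
Peak is 3, at t=7 (Compliance Session, Roadmap Demo, Sprint Huddle).

3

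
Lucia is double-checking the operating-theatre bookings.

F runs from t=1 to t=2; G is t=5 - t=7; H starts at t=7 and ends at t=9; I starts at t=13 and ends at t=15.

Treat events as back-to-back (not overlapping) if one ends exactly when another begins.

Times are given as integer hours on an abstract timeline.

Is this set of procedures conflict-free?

Sorted by start: F, G, H, I.
G starts after F ends, so nothing later overlaps F either.
H starts exactly when G ends (back-to-back, no overlap), so nothing later overlaps G either.
I starts after H ends.
Every pair is clear; the schedule has no overlaps.

Yes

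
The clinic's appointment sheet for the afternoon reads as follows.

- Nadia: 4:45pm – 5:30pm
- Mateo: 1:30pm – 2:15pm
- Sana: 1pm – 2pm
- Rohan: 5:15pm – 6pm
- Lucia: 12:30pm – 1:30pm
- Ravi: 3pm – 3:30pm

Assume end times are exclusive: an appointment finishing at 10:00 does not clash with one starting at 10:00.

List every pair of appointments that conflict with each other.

Sorted by start: Lucia, Sana, Mateo, Ravi, Nadia, Rohan.
Sana starts before Lucia ends → Lucia and Sana overlap.
Mateo starts exactly when Lucia ends (back-to-back, no overlap) — done with Lucia.
Mateo starts before Sana ends → Sana and Mateo overlap.
Ravi starts after Sana ends — done with Sana.
Ravi starts after Mateo ends — done with Mateo.
Nadia starts after Ravi ends — done with Ravi.
Rohan starts before Nadia ends → Nadia and Rohan overlap.

Lucia & Sana, Mateo & Sana, Nadia & Rohan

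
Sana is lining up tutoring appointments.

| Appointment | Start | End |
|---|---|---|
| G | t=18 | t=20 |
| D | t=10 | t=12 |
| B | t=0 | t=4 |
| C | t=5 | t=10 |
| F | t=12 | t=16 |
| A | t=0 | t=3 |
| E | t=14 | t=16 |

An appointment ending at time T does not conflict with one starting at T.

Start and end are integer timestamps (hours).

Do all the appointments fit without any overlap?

No

Check each pair: they overlap iff neither finishes before the other starts.
Sorted by start: A, B, C, D, F, E, G.
B starts before A ends → A and B overlap.
That's a conflict, so the schedule is not conflict-free.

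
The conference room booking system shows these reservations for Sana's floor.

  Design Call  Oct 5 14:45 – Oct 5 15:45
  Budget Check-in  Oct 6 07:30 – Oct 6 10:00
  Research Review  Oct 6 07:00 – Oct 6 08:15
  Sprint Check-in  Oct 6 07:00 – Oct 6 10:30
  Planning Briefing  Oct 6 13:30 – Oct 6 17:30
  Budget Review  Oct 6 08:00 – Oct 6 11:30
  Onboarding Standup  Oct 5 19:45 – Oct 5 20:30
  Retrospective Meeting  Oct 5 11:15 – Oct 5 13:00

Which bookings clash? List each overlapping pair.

Check each pair: they overlap iff neither finishes before the other starts.
Sorted by start: Retrospective Meeting, Design Call, Onboarding Standup, Sprint Check-in, Research Review, Budget Check-in, Budget Review, Planning Briefing.
Design Call starts after Retrospective Meeting ends; Retrospective Meeting is clear from here.
Onboarding Standup starts after Design Call ends; Design Call is clear from here.
Sprint Check-in starts after Onboarding Standup ends; Onboarding Standup is clear from here.
Research Review starts before Sprint Check-in ends → Sprint Check-in and Research Review overlap.
Budget Check-in starts before Sprint Check-in ends → Sprint Check-in and Budget Check-in overlap.
Budget Review starts before Sprint Check-in ends → Sprint Check-in and Budget Review overlap.
Planning Briefing starts after Sprint Check-in ends.
Budget Check-in starts before Research Review ends → Research Review and Budget Check-in overlap.
Budget Review starts before Research Review ends → Research Review and Budget Review overlap.
Planning Briefing starts after Research Review ends.
Budget Review starts before Budget Check-in ends → Budget Check-in and Budget Review overlap.
Planning Briefing starts after Budget Check-in ends.
Planning Briefing starts after Budget Review ends.

Budget Check-in & Budget Review, Budget Check-in & Research Review, Budget Check-in & Sprint Check-in, Budget Review & Research Review, Budget Review & Sprint Check-in, Research Review & Sprint Check-in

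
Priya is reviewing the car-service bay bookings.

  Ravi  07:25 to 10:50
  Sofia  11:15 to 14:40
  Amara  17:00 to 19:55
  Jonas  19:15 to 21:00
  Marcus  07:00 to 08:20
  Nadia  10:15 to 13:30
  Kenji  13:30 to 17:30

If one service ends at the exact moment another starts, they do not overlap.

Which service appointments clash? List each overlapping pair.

Check each pair: they overlap iff neither finishes before the other starts.
Sorted by start: Marcus, Ravi, Nadia, Sofia, Kenji, Amara, Jonas.
Ravi starts before Marcus ends → Marcus and Ravi overlap.
Nadia starts after Marcus ends — done with Marcus.
Nadia starts before Ravi ends → Ravi and Nadia overlap.
Sofia starts after Ravi ends — done with Ravi.
Sofia starts before Nadia ends → Nadia and Sofia overlap.
Kenji starts exactly when Nadia ends (back-to-back, no overlap) — done with Nadia.
Kenji starts before Sofia ends → Sofia and Kenji overlap.
Amara starts after Sofia ends — done with Sofia.
Amara starts before Kenji ends → Kenji and Amara overlap.
Jonas starts after Kenji ends.
Jonas starts before Amara ends → Amara and Jonas overlap.

Amara & Jonas, Amara & Kenji, Kenji & Sofia, Marcus & Ravi, Nadia & Ravi, Nadia & Sofia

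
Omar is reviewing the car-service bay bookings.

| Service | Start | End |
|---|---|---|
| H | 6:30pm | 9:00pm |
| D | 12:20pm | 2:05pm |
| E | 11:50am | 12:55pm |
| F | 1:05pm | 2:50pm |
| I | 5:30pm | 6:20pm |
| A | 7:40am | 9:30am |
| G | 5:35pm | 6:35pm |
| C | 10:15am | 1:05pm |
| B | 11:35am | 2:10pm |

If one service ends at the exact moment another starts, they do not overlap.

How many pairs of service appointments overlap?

Sorted by start: A, C, B, E, D, F, I, G, H.
C starts after A ends; A is clear from here.
B starts before C ends → C and B overlap.
E starts before C ends → C and E overlap.
D starts before C ends → C and D overlap.
F starts exactly when C ends (back-to-back, no overlap); C is clear from here.
E starts before B ends → B and E overlap.
D starts before B ends → B and D overlap.
F starts before B ends → B and F overlap.
I starts after B ends; B is clear from here.
D starts before E ends → E and D overlap.
F starts after E ends; E is clear from here.
F starts before D ends → D and F overlap.
I starts after D ends; D is clear from here.
I starts after F ends; F is clear from here.
G starts before I ends → I and G overlap.
H starts after I ends.
H starts before G ends → G and H overlap.
Overlapping pairs: B & C, B & D, B & E, B & F, C & D, C & E, D & E, D & F, G & H, G & I — 10 in total.

10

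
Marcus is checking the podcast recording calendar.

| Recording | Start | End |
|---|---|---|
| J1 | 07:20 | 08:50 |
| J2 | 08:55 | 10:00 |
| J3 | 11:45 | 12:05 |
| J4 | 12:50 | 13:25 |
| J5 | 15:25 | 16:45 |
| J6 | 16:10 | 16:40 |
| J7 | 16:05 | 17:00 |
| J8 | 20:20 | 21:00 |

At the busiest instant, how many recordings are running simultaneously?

Sweep the timeline, counting +1 at each start and −1 at each end (ends before starts at a tie):
07:20 start J1 → 1
08:50 end J1 → 0
08:55 start J2 → 1
10:00 end J2 → 0
11:45 start J3 → 1
12:05 end J3 → 0
12:50 start J4 → 1
13:25 end J4 → 0
15:25 start J5 → 1
16:05 start J7 → 2
16:10 start J6 → 3
16:40 end J6 → 2
16:45 end J5 → 1
17:00 end J7 → 0
20:20 start J8 → 1
21:00 end J8 → 0
Peak is 3, at 16:10 (J5, J6, J7).

3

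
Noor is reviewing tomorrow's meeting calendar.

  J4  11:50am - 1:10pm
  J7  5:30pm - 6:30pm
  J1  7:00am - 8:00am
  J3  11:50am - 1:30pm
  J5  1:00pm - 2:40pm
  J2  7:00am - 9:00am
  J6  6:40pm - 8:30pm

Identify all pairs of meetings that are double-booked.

Sorted by start: J1, J2, J3, J4, J5, J7, J6.
J2 starts before J1 ends → J1 and J2 overlap.
J3 starts after J1 ends, so J1 has no further overlaps.
J3 starts after J2 ends, so J2 has no further overlaps.
J4 starts before J3 ends → J3 and J4 overlap.
J5 starts before J3 ends → J3 and J5 overlap.
J7 starts after J3 ends, so J3 has no further overlaps.
J5 starts before J4 ends → J4 and J5 overlap.
J7 starts after J4 ends, so J4 has no further overlaps.
J7 starts after J5 ends, so J5 has no further overlaps.
J6 starts after J7 ends.

J1 & J2, J3 & J4, J3 & J5, J4 & J5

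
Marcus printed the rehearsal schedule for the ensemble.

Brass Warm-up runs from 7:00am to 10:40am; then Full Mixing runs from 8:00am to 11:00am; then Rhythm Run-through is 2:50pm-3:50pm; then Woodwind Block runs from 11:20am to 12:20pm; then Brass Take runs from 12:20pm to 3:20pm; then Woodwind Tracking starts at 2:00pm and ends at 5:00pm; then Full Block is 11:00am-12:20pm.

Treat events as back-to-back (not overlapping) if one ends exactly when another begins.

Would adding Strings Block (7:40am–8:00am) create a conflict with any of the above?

Yes — it overlaps Brass Warm-up

Brass Warm-up: starts 7:00am before Strings Block ends 8:00am, and ends 10:40am after Strings Block starts 7:40am → overlap.
Full Mixing: starts 8:00am at or after Strings Block ends 8:00am → clear.
Full Block: starts 11:00am at or after Strings Block ends 8:00am → clear.
Woodwind Block: starts 11:20am at or after Strings Block ends 8:00am → clear.
Brass Take: starts 12:20pm at or after Strings Block ends 8:00am → clear.
Woodwind Tracking: starts 2:00pm at or after Strings Block ends 8:00am → clear.
Rhythm Run-through: starts 2:50pm at or after Strings Block ends 8:00am → clear.
Strings Block overlaps Brass Warm-up.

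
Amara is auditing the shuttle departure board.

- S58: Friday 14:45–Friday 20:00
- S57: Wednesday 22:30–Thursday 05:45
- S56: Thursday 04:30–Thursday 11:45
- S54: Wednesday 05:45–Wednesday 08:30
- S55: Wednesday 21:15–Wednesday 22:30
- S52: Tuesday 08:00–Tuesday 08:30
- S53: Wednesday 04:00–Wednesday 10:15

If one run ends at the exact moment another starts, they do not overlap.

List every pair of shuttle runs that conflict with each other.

S53 & S54, S56 & S57

Sorted by start: S52, S53, S54, S55, S57, S56, S58.
S53 starts after S52 ends, so S52 has no further overlaps.
S54 starts before S53 ends → S53 and S54 overlap.
S55 starts after S53 ends, so S53 has no further overlaps.
S55 starts after S54 ends, so S54 has no further overlaps.
S57 starts exactly when S55 ends (back-to-back, no overlap), so S55 has no further overlaps.
S56 starts before S57 ends → S57 and S56 overlap.
S58 starts after S57 ends.
S58 starts after S56 ends.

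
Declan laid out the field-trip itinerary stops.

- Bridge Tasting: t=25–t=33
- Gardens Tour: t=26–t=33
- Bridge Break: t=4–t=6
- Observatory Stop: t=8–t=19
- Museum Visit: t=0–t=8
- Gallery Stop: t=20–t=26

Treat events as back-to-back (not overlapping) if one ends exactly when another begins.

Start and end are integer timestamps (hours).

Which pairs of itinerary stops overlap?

Sorted by start: Museum Visit, Bridge Break, Observatory Stop, Gallery Stop, Bridge Tasting, Gardens Tour.
Bridge Break starts before Museum Visit ends → Museum Visit and Bridge Break overlap.
Observatory Stop starts exactly when Museum Visit ends (back-to-back, no overlap), so nothing later overlaps Museum Visit either.
Observatory Stop starts after Bridge Break ends, so nothing later overlaps Bridge Break either.
Gallery Stop starts after Observatory Stop ends, so nothing later overlaps Observatory Stop either.
Bridge Tasting starts before Gallery Stop ends → Gallery Stop and Bridge Tasting overlap.
Gardens Tour starts exactly when Gallery Stop ends (back-to-back, no overlap).
Gardens Tour starts before Bridge Tasting ends → Bridge Tasting and Gardens Tour overlap.

Bridge Break & Museum Visit, Bridge Tasting & Gallery Stop, Bridge Tasting & Gardens Tour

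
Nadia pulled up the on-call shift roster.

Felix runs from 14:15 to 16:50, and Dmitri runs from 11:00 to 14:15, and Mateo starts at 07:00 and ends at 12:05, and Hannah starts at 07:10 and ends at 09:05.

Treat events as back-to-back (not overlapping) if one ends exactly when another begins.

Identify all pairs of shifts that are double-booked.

Dmitri & Mateo, Hannah & Mateo

Sorted by start: Mateo, Hannah, Dmitri, Felix.
Hannah starts before Mateo ends → Mateo and Hannah overlap.
Dmitri starts before Mateo ends → Mateo and Dmitri overlap.
Felix starts after Mateo ends.
Dmitri starts after Hannah ends, so Hannah has no further overlaps.
Felix starts exactly when Dmitri ends (back-to-back, no overlap).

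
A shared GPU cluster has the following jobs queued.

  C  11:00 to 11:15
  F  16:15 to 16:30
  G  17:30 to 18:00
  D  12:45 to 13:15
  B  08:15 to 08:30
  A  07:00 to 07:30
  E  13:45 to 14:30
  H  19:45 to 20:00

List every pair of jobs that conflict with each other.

none

Sorted by start: A, B, C, D, E, F, G, H.
B starts after A ends; A is clear from here.
C starts after B ends; B is clear from here.
D starts after C ends; C is clear from here.
E starts after D ends; D is clear from here.
F starts after E ends; E is clear from here.
G starts after F ends; F is clear from here.
H starts after G ends.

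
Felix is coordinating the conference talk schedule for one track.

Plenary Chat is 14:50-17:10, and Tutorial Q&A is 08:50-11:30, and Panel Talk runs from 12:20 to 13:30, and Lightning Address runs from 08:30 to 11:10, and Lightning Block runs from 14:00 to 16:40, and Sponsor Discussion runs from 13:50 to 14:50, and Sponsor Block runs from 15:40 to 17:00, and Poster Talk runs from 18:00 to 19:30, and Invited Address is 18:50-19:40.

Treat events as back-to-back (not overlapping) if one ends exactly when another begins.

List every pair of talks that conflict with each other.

Invited Address & Poster Talk, Lightning Address & Tutorial Q&A, Lightning Block & Plenary Chat, Lightning Block & Sponsor Block, Lightning Block & Sponsor Discussion, Plenary Chat & Sponsor Block

Sorted by start: Lightning Address, Tutorial Q&A, Panel Talk, Sponsor Discussion, Lightning Block, Plenary Chat, Sponsor Block, Poster Talk, Invited Address.
Tutorial Q&A starts before Lightning Address ends → Lightning Address and Tutorial Q&A overlap.
Panel Talk starts after Lightning Address ends — done with Lightning Address.
Panel Talk starts after Tutorial Q&A ends — done with Tutorial Q&A.
Sponsor Discussion starts after Panel Talk ends — done with Panel Talk.
Lightning Block starts before Sponsor Discussion ends → Sponsor Discussion and Lightning Block overlap.
Plenary Chat starts exactly when Sponsor Discussion ends (back-to-back, no overlap) — done with Sponsor Discussion.
Plenary Chat starts before Lightning Block ends → Lightning Block and Plenary Chat overlap.
Sponsor Block starts before Lightning Block ends → Lightning Block and Sponsor Block overlap.
Poster Talk starts after Lightning Block ends — done with Lightning Block.
Sponsor Block starts before Plenary Chat ends → Plenary Chat and Sponsor Block overlap.
Poster Talk starts after Plenary Chat ends — done with Plenary Chat.
Poster Talk starts after Sponsor Block ends — done with Sponsor Block.
Invited Address starts before Poster Talk ends → Poster Talk and Invited Address overlap.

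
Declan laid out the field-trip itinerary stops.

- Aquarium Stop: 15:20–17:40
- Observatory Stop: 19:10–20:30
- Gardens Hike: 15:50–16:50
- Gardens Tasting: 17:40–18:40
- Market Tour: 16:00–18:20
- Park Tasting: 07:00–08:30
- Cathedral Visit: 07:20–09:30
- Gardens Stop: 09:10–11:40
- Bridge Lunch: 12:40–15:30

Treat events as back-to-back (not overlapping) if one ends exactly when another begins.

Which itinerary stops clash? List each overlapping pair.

Two intervals overlap when each starts before the other ends.
Sorted by start: Park Tasting, Cathedral Visit, Gardens Stop, Bridge Lunch, Aquarium Stop, Gardens Hike, Market Tour, Gardens Tasting, Observatory Stop.
Cathedral Visit starts before Park Tasting ends → Park Tasting and Cathedral Visit overlap.
Gardens Stop starts after Park Tasting ends; Park Tasting is clear from here.
Gardens Stop starts before Cathedral Visit ends → Cathedral Visit and Gardens Stop overlap.
Bridge Lunch starts after Cathedral Visit ends; Cathedral Visit is clear from here.
Bridge Lunch starts after Gardens Stop ends; Gardens Stop is clear from here.
Aquarium Stop starts before Bridge Lunch ends → Bridge Lunch and Aquarium Stop overlap.
Gardens Hike starts after Bridge Lunch ends; Bridge Lunch is clear from here.
Gardens Hike starts before Aquarium Stop ends → Aquarium Stop and Gardens Hike overlap.
Market Tour starts before Aquarium Stop ends → Aquarium Stop and Market Tour overlap.
Gardens Tasting starts exactly when Aquarium Stop ends (back-to-back, no overlap); Aquarium Stop is clear from here.
Market Tour starts before Gardens Hike ends → Gardens Hike and Market Tour overlap.
Gardens Tasting starts after Gardens Hike ends; Gardens Hike is clear from here.
Gardens Tasting starts before Market Tour ends → Market Tour and Gardens Tasting overlap.
Observatory Stop starts after Market Tour ends.
Observatory Stop starts after Gardens Tasting ends.

Aquarium Stop & Bridge Lunch, Aquarium Stop & Gardens Hike, Aquarium Stop & Market Tour, Cathedral Visit & Gardens Stop, Cathedral Visit & Park Tasting, Gardens Hike & Market Tour, Gardens Tasting & Market Tour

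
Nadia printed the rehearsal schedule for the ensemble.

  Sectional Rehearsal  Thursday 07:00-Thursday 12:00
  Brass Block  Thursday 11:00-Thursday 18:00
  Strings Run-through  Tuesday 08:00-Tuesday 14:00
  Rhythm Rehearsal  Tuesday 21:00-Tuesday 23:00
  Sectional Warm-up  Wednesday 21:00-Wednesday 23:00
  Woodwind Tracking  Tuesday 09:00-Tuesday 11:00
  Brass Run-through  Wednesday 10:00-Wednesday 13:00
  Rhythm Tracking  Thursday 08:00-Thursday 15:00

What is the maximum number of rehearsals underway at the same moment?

Sweep the timeline, counting +1 at each start and −1 at each end (ends before starts at a tie):
Tuesday 08:00 start Strings Run-through → 1
Tuesday 09:00 start Woodwind Tracking → 2
Tuesday 11:00 end Woodwind Tracking → 1
Tuesday 14:00 end Strings Run-through → 0
Tuesday 21:00 start Rhythm Rehearsal → 1
Tuesday 23:00 end Rhythm Rehearsal → 0
Wednesday 10:00 start Brass Run-through → 1
Wednesday 13:00 end Brass Run-through → 0
Wednesday 21:00 start Sectional Warm-up → 1
Wednesday 23:00 end Sectional Warm-up → 0
Thursday 07:00 start Sectional Rehearsal → 1
Thursday 08:00 start Rhythm Tracking → 2
Thursday 11:00 start Brass Block → 3
Thursday 12:00 end Sectional Rehearsal → 2
Thursday 15:00 end Rhythm Tracking → 1
Thursday 18:00 end Brass Block → 0
Peak is 3, at Thursday 11:00 (Brass Block, Rhythm Tracking, Sectional Rehearsal).

3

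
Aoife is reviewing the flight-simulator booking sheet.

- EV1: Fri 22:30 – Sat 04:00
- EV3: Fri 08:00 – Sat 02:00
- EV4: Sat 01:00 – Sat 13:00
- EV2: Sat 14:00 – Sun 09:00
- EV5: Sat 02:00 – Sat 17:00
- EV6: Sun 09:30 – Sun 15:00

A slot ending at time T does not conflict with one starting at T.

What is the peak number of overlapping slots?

3

Walk through starts and ends in time order (an end at T is processed before a start at T):
Fri 08:00 start EV3 → 1
Fri 22:30 start EV1 → 2
Sat 01:00 start EV4 → 3
Sat 02:00 end EV3 → 2
Sat 02:00 start EV5 → 3
Sat 04:00 end EV1 → 2
Sat 13:00 end EV4 → 1
Sat 14:00 start EV2 → 2
Sat 17:00 end EV5 → 1
Sun 09:00 end EV2 → 0
Sun 09:30 start EV6 → 1
Sun 15:00 end EV6 → 0
Peak is 3, at Sat 01:00 (EV1, EV3, EV4).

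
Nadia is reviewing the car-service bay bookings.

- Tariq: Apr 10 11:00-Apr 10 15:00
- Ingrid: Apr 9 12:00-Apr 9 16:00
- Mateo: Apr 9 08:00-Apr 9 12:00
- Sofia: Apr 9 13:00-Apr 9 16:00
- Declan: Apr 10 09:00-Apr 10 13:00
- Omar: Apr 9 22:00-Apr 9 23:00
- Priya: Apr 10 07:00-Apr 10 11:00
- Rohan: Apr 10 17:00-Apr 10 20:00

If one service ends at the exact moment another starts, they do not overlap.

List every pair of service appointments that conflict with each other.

Declan & Priya, Declan & Tariq, Ingrid & Sofia

Check each pair: they overlap iff neither finishes before the other starts.
Sorted by start: Mateo, Ingrid, Sofia, Omar, Priya, Declan, Tariq, Rohan.
Ingrid starts exactly when Mateo ends (back-to-back, no overlap), so Mateo has no further overlaps.
Sofia starts before Ingrid ends → Ingrid and Sofia overlap.
Omar starts after Ingrid ends, so Ingrid has no further overlaps.
Omar starts after Sofia ends, so Sofia has no further overlaps.
Priya starts after Omar ends, so Omar has no further overlaps.
Declan starts before Priya ends → Priya and Declan overlap.
Tariq starts exactly when Priya ends (back-to-back, no overlap), so Priya has no further overlaps.
Tariq starts before Declan ends → Declan and Tariq overlap.
Rohan starts after Declan ends.
Rohan starts after Tariq ends.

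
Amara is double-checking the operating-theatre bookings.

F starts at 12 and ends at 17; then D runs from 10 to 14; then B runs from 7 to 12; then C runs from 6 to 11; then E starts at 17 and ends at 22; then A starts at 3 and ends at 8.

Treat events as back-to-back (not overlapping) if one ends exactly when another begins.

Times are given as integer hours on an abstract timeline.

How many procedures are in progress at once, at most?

3

Sort all start/end points and keep a running count:
3 start A → 1
6 start C → 2
7 start B → 3
8 end A → 2
10 start D → 3
11 end C → 2
12 end B → 1
12 start F → 2
14 end D → 1
17 end F → 0
17 start E → 1
22 end E → 0
Peak is 3, at 7 (A, B, C).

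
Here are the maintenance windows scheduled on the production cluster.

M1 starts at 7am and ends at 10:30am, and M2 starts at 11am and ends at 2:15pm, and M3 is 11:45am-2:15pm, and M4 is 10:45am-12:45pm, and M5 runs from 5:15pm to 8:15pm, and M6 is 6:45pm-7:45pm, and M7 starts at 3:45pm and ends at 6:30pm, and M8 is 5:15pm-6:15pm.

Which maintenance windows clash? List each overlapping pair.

Two intervals overlap when each starts before the other ends.
Sorted by start: M1, M4, M2, M3, M7, M5, M8, M6.
M4 starts after M1 ends; M1 is clear from here.
M2 starts before M4 ends → M4 and M2 overlap.
M3 starts before M4 ends → M4 and M3 overlap.
M7 starts after M4 ends; M4 is clear from here.
M3 starts before M2 ends → M2 and M3 overlap.
M7 starts after M2 ends; M2 is clear from here.
M7 starts after M3 ends; M3 is clear from here.
M5 starts before M7 ends → M7 and M5 overlap.
M8 starts before M7 ends → M7 and M8 overlap.
M6 starts after M7 ends.
M8 starts before M5 ends → M5 and M8 overlap.
M6 starts before M5 ends → M5 and M6 overlap.
M6 starts after M8 ends.

M2 & M3, M2 & M4, M3 & M4, M5 & M6, M5 & M7, M5 & M8, M7 & M8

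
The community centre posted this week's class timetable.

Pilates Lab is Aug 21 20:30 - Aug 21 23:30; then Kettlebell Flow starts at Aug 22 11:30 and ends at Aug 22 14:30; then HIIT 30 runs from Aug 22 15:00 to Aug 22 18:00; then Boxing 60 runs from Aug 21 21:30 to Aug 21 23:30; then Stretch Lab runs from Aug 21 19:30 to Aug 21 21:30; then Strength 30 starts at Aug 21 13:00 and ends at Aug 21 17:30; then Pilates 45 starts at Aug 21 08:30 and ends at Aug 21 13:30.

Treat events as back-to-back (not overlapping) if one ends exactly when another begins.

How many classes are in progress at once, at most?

Walk through starts and ends in time order (an end at T is processed before a start at T):
Aug 21 08:30 start Pilates 45 → 1
Aug 21 13:00 start Strength 30 → 2
Aug 21 13:30 end Pilates 45 → 1
Aug 21 17:30 end Strength 30 → 0
Aug 21 19:30 start Stretch Lab → 1
Aug 21 20:30 start Pilates Lab → 2
Aug 21 21:30 end Stretch Lab → 1
Aug 21 21:30 start Boxing 60 → 2
Aug 21 23:30 end Boxing 60 → 1
Aug 21 23:30 end Pilates Lab → 0
Aug 22 11:30 start Kettlebell Flow → 1
Aug 22 14:30 end Kettlebell Flow → 0
Aug 22 15:00 start HIIT 30 → 1
Aug 22 18:00 end HIIT 30 → 0
Peak is 2, at Aug 21 13:00 (Pilates 45, Strength 30).

2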